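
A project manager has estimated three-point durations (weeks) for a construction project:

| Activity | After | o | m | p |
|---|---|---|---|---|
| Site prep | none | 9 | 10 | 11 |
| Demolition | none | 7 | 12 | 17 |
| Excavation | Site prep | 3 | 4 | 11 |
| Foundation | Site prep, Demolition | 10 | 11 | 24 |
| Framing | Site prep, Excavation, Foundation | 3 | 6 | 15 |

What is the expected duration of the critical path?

32 weeks

te_Site prep = (9 + 4·10 + 11)/6 = 60/6 = 10
te_Demolition = (7 + 4·12 + 17)/6 = 72/6 = 12
te_Excavation = (3 + 4·4 + 11)/6 = 30/6 = 5
te_Foundation = (10 + 4·11 + 24)/6 = 78/6 = 13
te_Framing = (3 + 4·6 + 15)/6 = 42/6 = 7

Forward pass:
ES_Site prep = 0; EF_Site prep = 10
ES_Demolition = 0; EF_Demolition = 12
ES_Excavation = 10; EF_Excavation = 10+5 = 15
ES_Foundation = max(EF_Site prep=10, EF_Demolition=12) = 12; EF_Foundation = 12+13 = 25
ES_Framing = max(EF_Site prep=10, EF_Excavation=15, EF_Foundation=25) = 25; EF_Framing = 25+7 = 32
Expected project duration μ = 32 weeks. Critical path: Demolition → Foundation → Framing.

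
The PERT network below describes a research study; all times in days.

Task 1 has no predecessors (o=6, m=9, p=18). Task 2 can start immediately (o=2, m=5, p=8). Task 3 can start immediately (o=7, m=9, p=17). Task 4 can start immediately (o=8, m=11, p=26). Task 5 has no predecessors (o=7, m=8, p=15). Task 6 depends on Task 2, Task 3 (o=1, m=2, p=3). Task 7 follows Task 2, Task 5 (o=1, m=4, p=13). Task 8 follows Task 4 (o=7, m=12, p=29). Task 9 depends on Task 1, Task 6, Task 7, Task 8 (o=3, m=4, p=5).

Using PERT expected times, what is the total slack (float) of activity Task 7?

te_Task 1 = (6 + 4·9 + 18)/6 = 60/6 = 10
te_Task 2 = (2 + 4·5 + 8)/6 = 30/6 = 5
te_Task 3 = (7 + 4·9 + 17)/6 = 60/6 = 10
te_Task 4 = (8 + 4·11 + 26)/6 = 78/6 = 13
te_Task 5 = (7 + 4·8 + 15)/6 = 54/6 = 9
te_Task 6 = (1 + 4·2 + 3)/6 = 12/6 = 2
te_Task 7 = (1 + 4·4 + 13)/6 = 30/6 = 5
te_Task 8 = (7 + 4·12 + 29)/6 = 84/6 = 14
te_Task 9 = (3 + 4·4 + 5)/6 = 24/6 = 4

Forward pass:
ES_Task 1 = 0; EF_Task 1 = 10
ES_Task 2 = 0; EF_Task 2 = 5
ES_Task 3 = 0; EF_Task 3 = 10
ES_Task 4 = 0; EF_Task 4 = 13
ES_Task 5 = 0; EF_Task 5 = 9
ES_Task 6 = max(EF_Task 2=5, EF_Task 3=10) = 10; EF_Task 6 = 10+2 = 12
ES_Task 7 = max(EF_Task 2=5, EF_Task 5=9) = 9; EF_Task 7 = 9+5 = 14
ES_Task 8 = 13; EF_Task 8 = 13+14 = 27
ES_Task 9 = max(EF_Task 1=10, EF_Task 6=12, EF_Task 7=14, EF_Task 8=27) = 27; EF_Task 9 = 27+4 = 31
Expected project duration μ = 31 days. Critical path: Task 4 → Task 8 → Task 9.

Backward pass:
LF_Task 9 = 31; LS_Task 9 = 31−4 = 27
LF_Task 8 = LS_Task 9 = 27; LS_Task 8 = 27−14 = 13
LF_Task 7 = LS_Task 9 = 27; LS_Task 7 = 27−5 = 22
LF_Task 6 = LS_Task 9 = 27; LS_Task 6 = 27−2 = 25
LF_Task 5 = LS_Task 7 = 22; LS_Task 5 = 22−9 = 13
LF_Task 4 = LS_Task 8 = 13; LS_Task 4 = 13−13 = 0
LF_Task 3 = LS_Task 6 = 25; LS_Task 3 = 25−10 = 15
LF_Task 2 = min(LS_Task 6=25, LS_Task 7=22) = 22; LS_Task 2 = 22−5 = 17
LF_Task 1 = LS_Task 9 = 27; LS_Task 1 = 27−10 = 17
Slack_Task 7 = LS_Task 7 − ES_Task 7 = 22 − 9 = 13

13 days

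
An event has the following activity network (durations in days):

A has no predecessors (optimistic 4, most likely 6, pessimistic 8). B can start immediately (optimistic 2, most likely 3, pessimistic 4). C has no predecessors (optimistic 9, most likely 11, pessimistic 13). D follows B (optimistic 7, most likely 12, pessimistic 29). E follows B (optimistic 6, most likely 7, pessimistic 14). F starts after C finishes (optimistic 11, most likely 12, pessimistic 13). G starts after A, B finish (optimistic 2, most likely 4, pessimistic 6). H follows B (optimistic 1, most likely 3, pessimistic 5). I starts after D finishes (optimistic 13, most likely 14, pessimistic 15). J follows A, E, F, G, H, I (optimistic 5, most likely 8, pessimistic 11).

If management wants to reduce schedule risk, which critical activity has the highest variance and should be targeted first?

D

te_A = (4 + 4·6 + 8)/6 = 36/6 = 6; σ²_A = ((8−4)/6)² = 0.444
te_B = (2 + 4·3 + 4)/6 = 18/6 = 3; σ²_B = ((4−2)/6)² = 0.111
te_C = (9 + 4·11 + 13)/6 = 66/6 = 11; σ²_C = ((13−9)/6)² = 0.444
te_D = (7 + 4·12 + 29)/6 = 84/6 = 14; σ²_D = ((29−7)/6)² = 13.444
te_E = (6 + 4·7 + 14)/6 = 48/6 = 8; σ²_E = ((14−6)/6)² = 1.778
te_F = (11 + 4·12 + 13)/6 = 72/6 = 12; σ²_F = ((13−11)/6)² = 0.111
te_G = (2 + 4·4 + 6)/6 = 24/6 = 4; σ²_G = ((6−2)/6)² = 0.444
te_H = (1 + 4·3 + 5)/6 = 18/6 = 3; σ²_H = ((5−1)/6)² = 0.444
te_I = (13 + 4·14 + 15)/6 = 84/6 = 14; σ²_I = ((15−13)/6)² = 0.111
te_J = (5 + 4·8 + 11)/6 = 48/6 = 8; σ²_J = ((11−5)/6)² = 1.000

Forward pass:
ES_A = 0; EF_A = 6
ES_B = 0; EF_B = 3
ES_C = 0; EF_C = 11
ES_D = 3; EF_D = 3+14 = 17
ES_E = 3; EF_E = 3+8 = 11
ES_F = 11; EF_F = 11+12 = 23
ES_G = max(EF_A=6, EF_B=3) = 6; EF_G = 6+4 = 10
ES_H = 3; EF_H = 3+3 = 6
ES_I = 17; EF_I = 17+14 = 31
ES_J = max(EF_A=6, EF_E=11, EF_F=23, EF_G=10, EF_H=6, EF_I=31) = 31; EF_J = 31+8 = 39
Expected project duration μ = 39 days. Critical path: B → D → I → J.

Variances on critical path: σ²_B=0.111, σ²_D=13.444, σ²_I=0.111, σ²_J=1.000.
Largest is σ²_D = 13.444.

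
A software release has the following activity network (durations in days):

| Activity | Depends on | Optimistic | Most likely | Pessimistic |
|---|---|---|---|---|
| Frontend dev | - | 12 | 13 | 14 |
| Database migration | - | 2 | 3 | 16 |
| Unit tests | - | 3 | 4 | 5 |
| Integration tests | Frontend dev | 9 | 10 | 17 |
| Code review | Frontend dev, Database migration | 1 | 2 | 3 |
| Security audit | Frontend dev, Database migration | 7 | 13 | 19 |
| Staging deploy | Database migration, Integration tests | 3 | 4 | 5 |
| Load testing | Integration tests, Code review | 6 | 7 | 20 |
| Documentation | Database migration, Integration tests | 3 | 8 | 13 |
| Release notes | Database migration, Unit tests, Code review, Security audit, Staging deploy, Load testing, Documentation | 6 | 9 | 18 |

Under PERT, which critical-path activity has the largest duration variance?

Load testing

te_Frontend dev = (12 + 4·13 + 14)/6 = 78/6 = 13; σ²_Frontend dev = ((14−12)/6)² = 0.111
te_Database migration = (2 + 4·3 + 16)/6 = 30/6 = 5; σ²_Database migration = ((16−2)/6)² = 5.444
te_Unit tests = (3 + 4·4 + 5)/6 = 24/6 = 4; σ²_Unit tests = ((5−3)/6)² = 0.111
te_Integration tests = (9 + 4·10 + 17)/6 = 66/6 = 11; σ²_Integration tests = ((17−9)/6)² = 1.778
te_Code review = (1 + 4·2 + 3)/6 = 12/6 = 2; σ²_Code review = ((3−1)/6)² = 0.111
te_Security audit = (7 + 4·13 + 19)/6 = 78/6 = 13; σ²_Security audit = ((19−7)/6)² = 4.000
te_Staging deploy = (3 + 4·4 + 5)/6 = 24/6 = 4; σ²_Staging deploy = ((5−3)/6)² = 0.111
te_Load testing = (6 + 4·7 + 20)/6 = 54/6 = 9; σ²_Load testing = ((20−6)/6)² = 5.444
te_Documentation = (3 + 4·8 + 13)/6 = 48/6 = 8; σ²_Documentation = ((13−3)/6)² = 2.778
te_Release notes = (6 + 4·9 + 18)/6 = 60/6 = 10; σ²_Release notes = ((18−6)/6)² = 4.000

Forward pass:
ES_Frontend dev = 0; EF_Frontend dev = 13
ES_Database migration = 0; EF_Database migration = 5
ES_Unit tests = 0; EF_Unit tests = 4
ES_Integration tests = 13; EF_Integration tests = 13+11 = 24
ES_Code review = max(EF_Frontend dev=13, EF_Database migration=5) = 13; EF_Code review = 13+2 = 15
ES_Security audit = max(EF_Frontend dev=13, EF_Database migration=5) = 13; EF_Security audit = 13+13 = 26
ES_Staging deploy = max(EF_Database migration=5, EF_Integration tests=24) = 24; EF_Staging deploy = 24+4 = 28
ES_Load testing = max(EF_Integration tests=24, EF_Code review=15) = 24; EF_Load testing = 24+9 = 33
ES_Documentation = max(EF_Database migration=5, EF_Integration tests=24) = 24; EF_Documentation = 24+8 = 32
ES_Release notes = max(EF_Database migration=5, EF_Unit tests=4, EF_Code review=15, EF_Security audit=26, EF_Staging deploy=28, EF_Load testing=33, EF_Documentation=32) = 33; EF_Release notes = 33+10 = 43
Expected project duration μ = 43 days. Critical path: Frontend dev → Integration tests → Load testing → Release notes.

Variances on critical path: σ²_Frontend dev=0.111, σ²_Integration tests=1.778, σ²_Load testing=5.444, σ²_Release notes=4.000.
Largest is σ²_Load testing = 5.444.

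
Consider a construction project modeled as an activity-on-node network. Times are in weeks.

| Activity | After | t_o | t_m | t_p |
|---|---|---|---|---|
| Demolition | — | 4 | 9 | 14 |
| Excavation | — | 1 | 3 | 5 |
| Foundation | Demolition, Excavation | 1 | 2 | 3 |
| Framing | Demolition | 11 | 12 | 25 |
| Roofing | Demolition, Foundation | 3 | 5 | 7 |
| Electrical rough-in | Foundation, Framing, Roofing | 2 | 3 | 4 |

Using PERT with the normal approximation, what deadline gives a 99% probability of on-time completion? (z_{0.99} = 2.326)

te_Demolition = (4 + 4·9 + 14)/6 = 54/6 = 9; σ²_Demolition = ((14−4)/6)² = 2.778
te_Excavation = (1 + 4·3 + 5)/6 = 18/6 = 3; σ²_Excavation = ((5−1)/6)² = 0.444
te_Foundation = (1 + 4·2 + 3)/6 = 12/6 = 2; σ²_Foundation = ((3−1)/6)² = 0.111
te_Framing = (11 + 4·12 + 25)/6 = 84/6 = 14; σ²_Framing = ((25−11)/6)² = 5.444
te_Roofing = (3 + 4·5 + 7)/6 = 30/6 = 5; σ²_Roofing = ((7−3)/6)² = 0.444
te_Electrical rough-in = (2 + 4·3 + 4)/6 = 18/6 = 3; σ²_Electrical rough-in = ((4−2)/6)² = 0.111

Forward pass:
ES_Demolition = 0; EF_Demolition = 9
ES_Excavation = 0; EF_Excavation = 3
ES_Foundation = max(EF_Demolition=9, EF_Excavation=3) = 9; EF_Foundation = 9+2 = 11
ES_Framing = 9; EF_Framing = 9+14 = 23
ES_Roofing = max(EF_Demolition=9, EF_Foundation=11) = 11; EF_Roofing = 11+5 = 16
ES_Electrical rough-in = max(EF_Foundation=11, EF_Framing=23, EF_Roofing=16) = 23; EF_Electrical rough-in = 23+3 = 26
Expected project duration μ = 26 weeks. Critical path: Demolition → Framing → Electrical rough-in.

Variance along critical path = 2.778 + 5.444 + 0.111 = 8.333; σ = 2.887 weeks.
D = μ + z·σ = 26 + 2.326·2.887 = 32.7 weeks

32.7 weeks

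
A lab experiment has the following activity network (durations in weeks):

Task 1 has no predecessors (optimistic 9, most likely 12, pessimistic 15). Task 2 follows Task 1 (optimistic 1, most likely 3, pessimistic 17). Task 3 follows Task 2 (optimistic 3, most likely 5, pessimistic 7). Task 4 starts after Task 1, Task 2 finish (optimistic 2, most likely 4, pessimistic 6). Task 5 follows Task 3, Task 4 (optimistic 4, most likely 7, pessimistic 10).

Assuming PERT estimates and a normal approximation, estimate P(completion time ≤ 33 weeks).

te_Task 1 = (9 + 4·12 + 15)/6 = 72/6 = 12; σ²_Task 1 = ((15−9)/6)² = 1.000
te_Task 2 = (1 + 4·3 + 17)/6 = 30/6 = 5; σ²_Task 2 = ((17−1)/6)² = 7.111
te_Task 3 = (3 + 4·5 + 7)/6 = 30/6 = 5; σ²_Task 3 = ((7−3)/6)² = 0.444
te_Task 4 = (2 + 4·4 + 6)/6 = 24/6 = 4; σ²_Task 4 = ((6−2)/6)² = 0.444
te_Task 5 = (4 + 4·7 + 10)/6 = 42/6 = 7; σ²_Task 5 = ((10−4)/6)² = 1.000

Forward pass:
ES_Task 1 = 0; EF_Task 1 = 12
ES_Task 2 = 12; EF_Task 2 = 12+5 = 17
ES_Task 3 = 17; EF_Task 3 = 17+5 = 22
ES_Task 4 = max(EF_Task 1=12, EF_Task 2=17) = 17; EF_Task 4 = 17+4 = 21
ES_Task 5 = max(EF_Task 3=22, EF_Task 4=21) = 22; EF_Task 5 = 22+7 = 29
Expected project duration μ = 29 weeks. Critical path: Task 1 → Task 2 → Task 3 → Task 5.

Variance along critical path = 1.000 + 7.111 + 0.444 + 1.000 = 9.556; σ = √9.556 = 3.091 weeks.
Z = (33 − 29) / 3.091 = 1.294
P(T ≤ 33) = Φ(1.294) ≈ 0.902

0.902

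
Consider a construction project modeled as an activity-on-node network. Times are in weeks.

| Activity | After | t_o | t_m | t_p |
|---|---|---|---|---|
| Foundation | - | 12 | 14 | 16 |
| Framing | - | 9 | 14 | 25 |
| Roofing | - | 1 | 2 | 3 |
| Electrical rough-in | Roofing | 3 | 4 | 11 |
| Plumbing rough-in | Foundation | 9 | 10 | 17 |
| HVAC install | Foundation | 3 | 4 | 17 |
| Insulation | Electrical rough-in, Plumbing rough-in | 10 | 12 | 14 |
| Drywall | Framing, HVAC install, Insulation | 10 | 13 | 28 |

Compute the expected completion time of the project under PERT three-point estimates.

te_Foundation = (12 + 4·14 + 16)/6 = 84/6 = 14
te_Framing = (9 + 4·14 + 25)/6 = 90/6 = 15
te_Roofing = (1 + 4·2 + 3)/6 = 12/6 = 2
te_Electrical rough-in = (3 + 4·4 + 11)/6 = 30/6 = 5
te_Plumbing rough-in = (9 + 4·10 + 17)/6 = 66/6 = 11
te_HVAC install = (3 + 4·4 + 17)/6 = 36/6 = 6
te_Insulation = (10 + 4·12 + 14)/6 = 72/6 = 12
te_Drywall = (10 + 4·13 + 28)/6 = 90/6 = 15

Forward pass:
ES_Foundation = 0; EF_Foundation = 14
ES_Framing = 0; EF_Framing = 15
ES_Roofing = 0; EF_Roofing = 2
ES_Electrical rough-in = 2; EF_Electrical rough-in = 2+5 = 7
ES_Plumbing rough-in = 14; EF_Plumbing rough-in = 14+11 = 25
ES_HVAC install = 14; EF_HVAC install = 14+6 = 20
ES_Insulation = max(EF_Electrical rough-in=7, EF_Plumbing rough-in=25) = 25; EF_Insulation = 25+12 = 37
ES_Drywall = max(EF_Framing=15, EF_HVAC install=20, EF_Insulation=37) = 37; EF_Drywall = 37+15 = 52
Expected project duration μ = 52 weeks. Critical path: Foundation → Plumbing rough-in → Insulation → Drywall.

52 weeks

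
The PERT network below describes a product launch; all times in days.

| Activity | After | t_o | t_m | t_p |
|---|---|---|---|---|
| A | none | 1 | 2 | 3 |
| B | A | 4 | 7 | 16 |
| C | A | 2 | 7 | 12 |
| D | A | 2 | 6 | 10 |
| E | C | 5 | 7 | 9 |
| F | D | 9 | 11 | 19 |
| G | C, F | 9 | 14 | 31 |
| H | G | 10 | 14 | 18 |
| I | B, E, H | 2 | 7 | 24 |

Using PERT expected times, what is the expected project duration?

59 days

te_A = (1 + 4·2 + 3)/6 = 12/6 = 2
te_B = (4 + 4·7 + 16)/6 = 48/6 = 8
te_C = (2 + 4·7 + 12)/6 = 42/6 = 7
te_D = (2 + 4·6 + 10)/6 = 36/6 = 6
te_E = (5 + 4·7 + 9)/6 = 42/6 = 7
te_F = (9 + 4·11 + 19)/6 = 72/6 = 12
te_G = (9 + 4·14 + 31)/6 = 96/6 = 16
te_H = (10 + 4·14 + 18)/6 = 84/6 = 14
te_I = (2 + 4·7 + 24)/6 = 54/6 = 9

Forward pass:
ES_A = 0; EF_A = 2
ES_B = 2; EF_B = 2+8 = 10
ES_C = 2; EF_C = 2+7 = 9
ES_D = 2; EF_D = 2+6 = 8
ES_E = 9; EF_E = 9+7 = 16
ES_F = 8; EF_F = 8+12 = 20
ES_G = max(EF_C=9, EF_F=20) = 20; EF_G = 20+16 = 36
ES_H = 36; EF_H = 36+14 = 50
ES_I = max(EF_B=10, EF_E=16, EF_H=50) = 50; EF_I = 50+9 = 59
Expected project duration μ = 59 days. Critical path: A → D → F → G → H → I.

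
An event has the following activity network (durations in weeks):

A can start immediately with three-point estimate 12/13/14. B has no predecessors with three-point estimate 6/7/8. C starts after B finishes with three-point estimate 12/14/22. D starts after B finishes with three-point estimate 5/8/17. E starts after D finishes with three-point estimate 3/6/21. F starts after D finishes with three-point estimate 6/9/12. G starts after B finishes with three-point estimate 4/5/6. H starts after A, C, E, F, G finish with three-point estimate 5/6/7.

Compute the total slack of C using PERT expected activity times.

3 weeks

te_A = (12 + 4·13 + 14)/6 = 78/6 = 13
te_B = (6 + 4·7 + 8)/6 = 42/6 = 7
te_C = (12 + 4·14 + 22)/6 = 90/6 = 15
te_D = (5 + 4·8 + 17)/6 = 54/6 = 9
te_E = (3 + 4·6 + 21)/6 = 48/6 = 8
te_F = (6 + 4·9 + 12)/6 = 54/6 = 9
te_G = (4 + 4·5 + 6)/6 = 30/6 = 5
te_H = (5 + 4·6 + 7)/6 = 36/6 = 6

Forward pass:
ES_A = 0; EF_A = 13
ES_B = 0; EF_B = 7
ES_C = 7; EF_C = 7+15 = 22
ES_D = 7; EF_D = 7+9 = 16
ES_E = 16; EF_E = 16+8 = 24
ES_F = 16; EF_F = 16+9 = 25
ES_G = 7; EF_G = 7+5 = 12
ES_H = max(EF_A=13, EF_C=22, EF_E=24, EF_F=25, EF_G=12) = 25; EF_H = 25+6 = 31
Expected project duration μ = 31 weeks. Critical path: B → D → F → H.

Backward pass:
LF_H = 31; LS_H = 31−6 = 25
LF_G = LS_H = 25; LS_G = 25−5 = 20
LF_F = LS_H = 25; LS_F = 25−9 = 16
LF_E = LS_H = 25; LS_E = 25−8 = 17
LF_D = min(LS_E=17, LS_F=16) = 16; LS_D = 16−9 = 7
LF_C = LS_H = 25; LS_C = 25−15 = 10
LF_B = min(LS_C=10, LS_D=7, LS_G=20) = 7; LS_B = 7−7 = 0
LF_A = LS_H = 25; LS_A = 25−13 = 12
Slack_C = LS_C − ES_C = 10 − 7 = 3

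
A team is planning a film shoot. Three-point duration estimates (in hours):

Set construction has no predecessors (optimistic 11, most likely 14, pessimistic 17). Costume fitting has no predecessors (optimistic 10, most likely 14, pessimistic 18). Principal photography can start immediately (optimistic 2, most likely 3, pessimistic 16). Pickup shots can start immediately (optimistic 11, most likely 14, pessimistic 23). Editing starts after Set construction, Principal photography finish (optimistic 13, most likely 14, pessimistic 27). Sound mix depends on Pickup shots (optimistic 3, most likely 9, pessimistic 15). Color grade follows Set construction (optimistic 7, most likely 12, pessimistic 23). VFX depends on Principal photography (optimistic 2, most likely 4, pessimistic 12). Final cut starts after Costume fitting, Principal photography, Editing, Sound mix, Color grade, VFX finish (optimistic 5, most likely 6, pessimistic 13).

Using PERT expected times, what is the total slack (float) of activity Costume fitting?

te_Set construction = (11 + 4·14 + 17)/6 = 84/6 = 14
te_Costume fitting = (10 + 4·14 + 18)/6 = 84/6 = 14
te_Principal photography = (2 + 4·3 + 16)/6 = 30/6 = 5
te_Pickup shots = (11 + 4·14 + 23)/6 = 90/6 = 15
te_Editing = (13 + 4·14 + 27)/6 = 96/6 = 16
te_Sound mix = (3 + 4·9 + 15)/6 = 54/6 = 9
te_Color grade = (7 + 4·12 + 23)/6 = 78/6 = 13
te_VFX = (2 + 4·4 + 12)/6 = 30/6 = 5
te_Final cut = (5 + 4·6 + 13)/6 = 42/6 = 7

Forward pass:
ES_Set construction = 0; EF_Set construction = 14
ES_Costume fitting = 0; EF_Costume fitting = 14
ES_Principal photography = 0; EF_Principal photography = 5
ES_Pickup shots = 0; EF_Pickup shots = 15
ES_Editing = max(EF_Set construction=14, EF_Principal photography=5) = 14; EF_Editing = 14+16 = 30
ES_Sound mix = 15; EF_Sound mix = 15+9 = 24
ES_Color grade = 14; EF_Color grade = 14+13 = 27
ES_VFX = 5; EF_VFX = 5+5 = 10
ES_Final cut = max(EF_Costume fitting=14, EF_Principal photography=5, EF_Editing=30, EF_Sound mix=24, EF_Color grade=27, EF_VFX=10) = 30; EF_Final cut = 30+7 = 37
Expected project duration μ = 37 hours. Critical path: Set construction → Editing → Final cut.

Backward pass:
LF_Final cut = 37; LS_Final cut = 37−7 = 30
LF_VFX = LS_Final cut = 30; LS_VFX = 30−5 = 25
LF_Color grade = LS_Final cut = 30; LS_Color grade = 30−13 = 17
LF_Sound mix = LS_Final cut = 30; LS_Sound mix = 30−9 = 21
LF_Editing = LS_Final cut = 30; LS_Editing = 30−16 = 14
LF_Pickup shots = LS_Sound mix = 21; LS_Pickup shots = 21−15 = 6
LF_Principal photography = min(LS_Editing=14, LS_VFX=25, LS_Final cut=30) = 14; LS_Principal photography = 14−5 = 9
LF_Costume fitting = LS_Final cut = 30; LS_Costume fitting = 30−14 = 16
LF_Set construction = min(LS_Editing=14, LS_Color grade=17) = 14; LS_Set construction = 14−14 = 0
Slack_Costume fitting = LS_Costume fitting − ES_Costume fitting = 16 − 0 = 16

16 hours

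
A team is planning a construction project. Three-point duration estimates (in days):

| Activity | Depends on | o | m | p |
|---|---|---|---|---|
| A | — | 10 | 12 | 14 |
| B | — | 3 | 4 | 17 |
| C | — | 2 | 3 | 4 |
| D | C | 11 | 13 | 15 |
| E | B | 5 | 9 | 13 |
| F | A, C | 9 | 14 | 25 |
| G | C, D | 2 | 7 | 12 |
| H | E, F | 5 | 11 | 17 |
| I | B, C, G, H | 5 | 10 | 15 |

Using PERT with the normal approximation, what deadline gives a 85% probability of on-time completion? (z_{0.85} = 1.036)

51.9 days

te_A = (10 + 4·12 + 14)/6 = 72/6 = 12; σ²_A = ((14−10)/6)² = 0.444
te_B = (3 + 4·4 + 17)/6 = 36/6 = 6; σ²_B = ((17−3)/6)² = 5.444
te_C = (2 + 4·3 + 4)/6 = 18/6 = 3; σ²_C = ((4−2)/6)² = 0.111
te_D = (11 + 4·13 + 15)/6 = 78/6 = 13; σ²_D = ((15−11)/6)² = 0.444
te_E = (5 + 4·9 + 13)/6 = 54/6 = 9; σ²_E = ((13−5)/6)² = 1.778
te_F = (9 + 4·14 + 25)/6 = 90/6 = 15; σ²_F = ((25−9)/6)² = 7.111
te_G = (2 + 4·7 + 12)/6 = 42/6 = 7; σ²_G = ((12−2)/6)² = 2.778
te_H = (5 + 4·11 + 17)/6 = 66/6 = 11; σ²_H = ((17−5)/6)² = 4.000
te_I = (5 + 4·10 + 15)/6 = 60/6 = 10; σ²_I = ((15−5)/6)² = 2.778

Forward pass:
ES_A = 0; EF_A = 12
ES_B = 0; EF_B = 6
ES_C = 0; EF_C = 3
ES_D = 3; EF_D = 3+13 = 16
ES_E = 6; EF_E = 6+9 = 15
ES_F = max(EF_A=12, EF_C=3) = 12; EF_F = 12+15 = 27
ES_G = max(EF_C=3, EF_D=16) = 16; EF_G = 16+7 = 23
ES_H = max(EF_E=15, EF_F=27) = 27; EF_H = 27+11 = 38
ES_I = max(EF_B=6, EF_C=3, EF_G=23, EF_H=38) = 38; EF_I = 38+10 = 48
Expected project duration μ = 48 days. Critical path: A → F → H → I.

Variance along critical path = 0.444 + 7.111 + 4.000 + 2.778 = 14.333; σ = 3.786 days.
D = μ + z·σ = 48 + 1.036·3.786 = 51.9 days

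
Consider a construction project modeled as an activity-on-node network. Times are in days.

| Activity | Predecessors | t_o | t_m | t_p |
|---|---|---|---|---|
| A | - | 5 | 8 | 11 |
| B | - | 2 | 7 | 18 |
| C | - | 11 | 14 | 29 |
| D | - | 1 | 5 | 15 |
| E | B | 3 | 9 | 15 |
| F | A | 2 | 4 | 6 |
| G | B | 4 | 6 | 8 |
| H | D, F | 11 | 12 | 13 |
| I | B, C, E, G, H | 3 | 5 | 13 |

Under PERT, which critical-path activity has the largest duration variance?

I

te_A = (5 + 4·8 + 11)/6 = 48/6 = 8; σ²_A = ((11−5)/6)² = 1.000
te_B = (2 + 4·7 + 18)/6 = 48/6 = 8; σ²_B = ((18−2)/6)² = 7.111
te_C = (11 + 4·14 + 29)/6 = 96/6 = 16; σ²_C = ((29−11)/6)² = 9.000
te_D = (1 + 4·5 + 15)/6 = 36/6 = 6; σ²_D = ((15−1)/6)² = 5.444
te_E = (3 + 4·9 + 15)/6 = 54/6 = 9; σ²_E = ((15−3)/6)² = 4.000
te_F = (2 + 4·4 + 6)/6 = 24/6 = 4; σ²_F = ((6−2)/6)² = 0.444
te_G = (4 + 4·6 + 8)/6 = 36/6 = 6; σ²_G = ((8−4)/6)² = 0.444
te_H = (11 + 4·12 + 13)/6 = 72/6 = 12; σ²_H = ((13−11)/6)² = 0.111
te_I = (3 + 4·5 + 13)/6 = 36/6 = 6; σ²_I = ((13−3)/6)² = 2.778

Forward pass:
ES_A = 0; EF_A = 8
ES_B = 0; EF_B = 8
ES_C = 0; EF_C = 16
ES_D = 0; EF_D = 6
ES_E = 8; EF_E = 8+9 = 17
ES_F = 8; EF_F = 8+4 = 12
ES_G = 8; EF_G = 8+6 = 14
ES_H = max(EF_D=6, EF_F=12) = 12; EF_H = 12+12 = 24
ES_I = max(EF_B=8, EF_C=16, EF_E=17, EF_G=14, EF_H=24) = 24; EF_I = 24+6 = 30
Expected project duration μ = 30 days. Critical path: A → F → H → I.

Variances on critical path: σ²_A=1.000, σ²_F=0.444, σ²_H=0.111, σ²_I=2.778.
Largest is σ²_I = 2.778.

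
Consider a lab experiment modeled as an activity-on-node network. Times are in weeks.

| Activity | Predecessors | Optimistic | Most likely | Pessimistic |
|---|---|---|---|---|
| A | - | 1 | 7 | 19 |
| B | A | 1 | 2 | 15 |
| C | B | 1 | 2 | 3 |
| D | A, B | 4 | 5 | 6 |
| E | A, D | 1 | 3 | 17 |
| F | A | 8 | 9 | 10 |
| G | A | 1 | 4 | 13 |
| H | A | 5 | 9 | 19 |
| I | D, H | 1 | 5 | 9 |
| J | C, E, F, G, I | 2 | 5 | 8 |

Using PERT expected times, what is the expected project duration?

te_A = (1 + 4·7 + 19)/6 = 48/6 = 8
te_B = (1 + 4·2 + 15)/6 = 24/6 = 4
te_C = (1 + 4·2 + 3)/6 = 12/6 = 2
te_D = (4 + 4·5 + 6)/6 = 30/6 = 5
te_E = (1 + 4·3 + 17)/6 = 30/6 = 5
te_F = (8 + 4·9 + 10)/6 = 54/6 = 9
te_G = (1 + 4·4 + 13)/6 = 30/6 = 5
te_H = (5 + 4·9 + 19)/6 = 60/6 = 10
te_I = (1 + 4·5 + 9)/6 = 30/6 = 5
te_J = (2 + 4·5 + 8)/6 = 30/6 = 5

Forward pass:
ES_A = 0; EF_A = 8
ES_B = 8; EF_B = 8+4 = 12
ES_C = 12; EF_C = 12+2 = 14
ES_D = max(EF_A=8, EF_B=12) = 12; EF_D = 12+5 = 17
ES_E = max(EF_A=8, EF_D=17) = 17; EF_E = 17+5 = 22
ES_F = 8; EF_F = 8+9 = 17
ES_G = 8; EF_G = 8+5 = 13
ES_H = 8; EF_H = 8+10 = 18
ES_I = max(EF_D=17, EF_H=18) = 18; EF_I = 18+5 = 23
ES_J = max(EF_C=14, EF_E=22, EF_F=17, EF_G=13, EF_I=23) = 23; EF_J = 23+5 = 28
Expected project duration μ = 28 weeks. Critical path: A → H → I → J.

28 weeks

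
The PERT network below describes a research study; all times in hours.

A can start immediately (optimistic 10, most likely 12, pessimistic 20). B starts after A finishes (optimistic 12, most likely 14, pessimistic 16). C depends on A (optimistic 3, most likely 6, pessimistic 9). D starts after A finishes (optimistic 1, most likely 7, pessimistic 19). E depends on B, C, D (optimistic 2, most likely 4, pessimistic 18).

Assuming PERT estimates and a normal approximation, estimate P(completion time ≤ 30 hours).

0.175

te_A = (10 + 4·12 + 20)/6 = 78/6 = 13; σ²_A = ((20−10)/6)² = 2.778
te_B = (12 + 4·14 + 16)/6 = 84/6 = 14; σ²_B = ((16−12)/6)² = 0.444
te_C = (3 + 4·6 + 9)/6 = 36/6 = 6; σ²_C = ((9−3)/6)² = 1.000
te_D = (1 + 4·7 + 19)/6 = 48/6 = 8; σ²_D = ((19−1)/6)² = 9.000
te_E = (2 + 4·4 + 18)/6 = 36/6 = 6; σ²_E = ((18−2)/6)² = 7.111

Forward pass:
ES_A = 0; EF_A = 13
ES_B = 13; EF_B = 13+14 = 27
ES_C = 13; EF_C = 13+6 = 19
ES_D = 13; EF_D = 13+8 = 21
ES_E = max(EF_B=27, EF_C=19, EF_D=21) = 27; EF_E = 27+6 = 33
Expected project duration μ = 33 hours. Critical path: A → B → E.

Variance along critical path = 2.778 + 0.444 + 7.111 = 10.333; σ = √10.333 = 3.215 hours.
Z = (30 − 33) / 3.215 = -0.933
P(T ≤ 30) = Φ(-0.933) ≈ 0.175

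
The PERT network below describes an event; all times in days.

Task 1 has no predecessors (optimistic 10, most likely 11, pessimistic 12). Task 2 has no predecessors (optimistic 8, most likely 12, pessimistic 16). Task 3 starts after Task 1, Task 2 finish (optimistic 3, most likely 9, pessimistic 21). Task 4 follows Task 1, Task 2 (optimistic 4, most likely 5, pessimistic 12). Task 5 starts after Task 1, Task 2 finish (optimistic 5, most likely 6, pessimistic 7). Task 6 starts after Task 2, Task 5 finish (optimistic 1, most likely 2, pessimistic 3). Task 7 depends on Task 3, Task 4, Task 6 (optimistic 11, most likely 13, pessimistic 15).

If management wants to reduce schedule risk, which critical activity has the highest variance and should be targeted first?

te_Task 1 = (10 + 4·11 + 12)/6 = 66/6 = 11; σ²_Task 1 = ((12−10)/6)² = 0.111
te_Task 2 = (8 + 4·12 + 16)/6 = 72/6 = 12; σ²_Task 2 = ((16−8)/6)² = 1.778
te_Task 3 = (3 + 4·9 + 21)/6 = 60/6 = 10; σ²_Task 3 = ((21−3)/6)² = 9.000
te_Task 4 = (4 + 4·5 + 12)/6 = 36/6 = 6; σ²_Task 4 = ((12−4)/6)² = 1.778
te_Task 5 = (5 + 4·6 + 7)/6 = 36/6 = 6; σ²_Task 5 = ((7−5)/6)² = 0.111
te_Task 6 = (1 + 4·2 + 3)/6 = 12/6 = 2; σ²_Task 6 = ((3−1)/6)² = 0.111
te_Task 7 = (11 + 4·13 + 15)/6 = 78/6 = 13; σ²_Task 7 = ((15−11)/6)² = 0.444

Forward pass:
ES_Task 1 = 0; EF_Task 1 = 11
ES_Task 2 = 0; EF_Task 2 = 12
ES_Task 3 = max(EF_Task 1=11, EF_Task 2=12) = 12; EF_Task 3 = 12+10 = 22
ES_Task 4 = max(EF_Task 1=11, EF_Task 2=12) = 12; EF_Task 4 = 12+6 = 18
ES_Task 5 = max(EF_Task 1=11, EF_Task 2=12) = 12; EF_Task 5 = 12+6 = 18
ES_Task 6 = max(EF_Task 2=12, EF_Task 5=18) = 18; EF_Task 6 = 18+2 = 20
ES_Task 7 = max(EF_Task 3=22, EF_Task 4=18, EF_Task 6=20) = 22; EF_Task 7 = 22+13 = 35
Expected project duration μ = 35 days. Critical path: Task 2 → Task 3 → Task 7.

Variances on critical path: σ²_Task 2=1.778, σ²_Task 3=9.000, σ²_Task 7=0.444.
Largest is σ²_Task 3 = 9.000.

Task 3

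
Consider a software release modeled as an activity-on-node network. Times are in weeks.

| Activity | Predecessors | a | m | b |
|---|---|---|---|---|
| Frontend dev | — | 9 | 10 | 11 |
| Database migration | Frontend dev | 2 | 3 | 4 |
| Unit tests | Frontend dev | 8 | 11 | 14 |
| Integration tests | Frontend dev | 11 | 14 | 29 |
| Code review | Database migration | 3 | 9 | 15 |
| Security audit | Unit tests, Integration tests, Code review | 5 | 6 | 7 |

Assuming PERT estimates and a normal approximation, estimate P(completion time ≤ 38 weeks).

0.976

te_Frontend dev = (9 + 4·10 + 11)/6 = 60/6 = 10; σ²_Frontend dev = ((11−9)/6)² = 0.111
te_Database migration = (2 + 4·3 + 4)/6 = 18/6 = 3; σ²_Database migration = ((4−2)/6)² = 0.111
te_Unit tests = (8 + 4·11 + 14)/6 = 66/6 = 11; σ²_Unit tests = ((14−8)/6)² = 1.000
te_Integration tests = (11 + 4·14 + 29)/6 = 96/6 = 16; σ²_Integration tests = ((29−11)/6)² = 9.000
te_Code review = (3 + 4·9 + 15)/6 = 54/6 = 9; σ²_Code review = ((15−3)/6)² = 4.000
te_Security audit = (5 + 4·6 + 7)/6 = 36/6 = 6; σ²_Security audit = ((7−5)/6)² = 0.111

Forward pass:
ES_Frontend dev = 0; EF_Frontend dev = 10
ES_Database migration = 10; EF_Database migration = 10+3 = 13
ES_Unit tests = 10; EF_Unit tests = 10+11 = 21
ES_Integration tests = 10; EF_Integration tests = 10+16 = 26
ES_Code review = 13; EF_Code review = 13+9 = 22
ES_Security audit = max(EF_Unit tests=21, EF_Integration tests=26, EF_Code review=22) = 26; EF_Security audit = 26+6 = 32
Expected project duration μ = 32 weeks. Critical path: Frontend dev → Integration tests → Security audit.

Variance along critical path = 0.111 + 9.000 + 0.111 = 9.222; σ = √9.222 = 3.037 weeks.
Z = (38 − 32) / 3.037 = 1.976
P(T ≤ 38) = Φ(1.976) ≈ 0.976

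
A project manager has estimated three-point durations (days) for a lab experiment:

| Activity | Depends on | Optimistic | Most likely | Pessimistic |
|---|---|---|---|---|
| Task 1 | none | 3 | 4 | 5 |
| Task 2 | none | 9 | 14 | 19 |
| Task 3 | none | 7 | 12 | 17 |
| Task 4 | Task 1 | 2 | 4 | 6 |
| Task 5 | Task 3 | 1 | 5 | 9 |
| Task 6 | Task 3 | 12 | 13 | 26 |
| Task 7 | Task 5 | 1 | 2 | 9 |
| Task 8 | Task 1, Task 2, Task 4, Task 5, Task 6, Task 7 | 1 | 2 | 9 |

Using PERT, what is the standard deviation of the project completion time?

3.16 days

te_Task 1 = (3 + 4·4 + 5)/6 = 24/6 = 4; σ²_Task 1 = ((5−3)/6)² = 0.111
te_Task 2 = (9 + 4·14 + 19)/6 = 84/6 = 14; σ²_Task 2 = ((19−9)/6)² = 2.778
te_Task 3 = (7 + 4·12 + 17)/6 = 72/6 = 12; σ²_Task 3 = ((17−7)/6)² = 2.778
te_Task 4 = (2 + 4·4 + 6)/6 = 24/6 = 4; σ²_Task 4 = ((6−2)/6)² = 0.444
te_Task 5 = (1 + 4·5 + 9)/6 = 30/6 = 5; σ²_Task 5 = ((9−1)/6)² = 1.778
te_Task 6 = (12 + 4·13 + 26)/6 = 90/6 = 15; σ²_Task 6 = ((26−12)/6)² = 5.444
te_Task 7 = (1 + 4·2 + 9)/6 = 18/6 = 3; σ²_Task 7 = ((9−1)/6)² = 1.778
te_Task 8 = (1 + 4·2 + 9)/6 = 18/6 = 3; σ²_Task 8 = ((9−1)/6)² = 1.778

Forward pass:
ES_Task 1 = 0; EF_Task 1 = 4
ES_Task 2 = 0; EF_Task 2 = 14
ES_Task 3 = 0; EF_Task 3 = 12
ES_Task 4 = 4; EF_Task 4 = 4+4 = 8
ES_Task 5 = 12; EF_Task 5 = 12+5 = 17
ES_Task 6 = 12; EF_Task 6 = 12+15 = 27
ES_Task 7 = 17; EF_Task 7 = 17+3 = 20
ES_Task 8 = max(EF_Task 1=4, EF_Task 2=14, EF_Task 4=8, EF_Task 5=17, EF_Task 6=27, EF_Task 7=20) = 27; EF_Task 8 = 27+3 = 30
Expected project duration μ = 30 days. Critical path: Task 3 → Task 6 → Task 8.

Variance along critical path = 2.778 + 5.444 + 1.778 = 10.000
σ = √10.000 = 3.162 days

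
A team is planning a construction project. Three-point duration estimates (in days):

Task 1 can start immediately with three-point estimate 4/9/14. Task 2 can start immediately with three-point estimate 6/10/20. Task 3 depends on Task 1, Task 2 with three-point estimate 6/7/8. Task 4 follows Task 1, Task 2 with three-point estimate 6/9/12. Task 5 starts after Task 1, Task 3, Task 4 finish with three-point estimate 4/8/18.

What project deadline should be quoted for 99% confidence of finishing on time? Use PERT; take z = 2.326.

te_Task 1 = (4 + 4·9 + 14)/6 = 54/6 = 9; σ²_Task 1 = ((14−4)/6)² = 2.778
te_Task 2 = (6 + 4·10 + 20)/6 = 66/6 = 11; σ²_Task 2 = ((20−6)/6)² = 5.444
te_Task 3 = (6 + 4·7 + 8)/6 = 42/6 = 7; σ²_Task 3 = ((8−6)/6)² = 0.111
te_Task 4 = (6 + 4·9 + 12)/6 = 54/6 = 9; σ²_Task 4 = ((12−6)/6)² = 1.000
te_Task 5 = (4 + 4·8 + 18)/6 = 54/6 = 9; σ²_Task 5 = ((18−4)/6)² = 5.444

Forward pass:
ES_Task 1 = 0; EF_Task 1 = 9
ES_Task 2 = 0; EF_Task 2 = 11
ES_Task 3 = max(EF_Task 1=9, EF_Task 2=11) = 11; EF_Task 3 = 11+7 = 18
ES_Task 4 = max(EF_Task 1=9, EF_Task 2=11) = 11; EF_Task 4 = 11+9 = 20
ES_Task 5 = max(EF_Task 1=9, EF_Task 3=18, EF_Task 4=20) = 20; EF_Task 5 = 20+9 = 29
Expected project duration μ = 29 days. Critical path: Task 2 → Task 4 → Task 5.

Variance along critical path = 5.444 + 1.000 + 5.444 = 11.889; σ = 3.448 days.
D = μ + z·σ = 29 + 2.326·3.448 = 37.0 days

37.0 days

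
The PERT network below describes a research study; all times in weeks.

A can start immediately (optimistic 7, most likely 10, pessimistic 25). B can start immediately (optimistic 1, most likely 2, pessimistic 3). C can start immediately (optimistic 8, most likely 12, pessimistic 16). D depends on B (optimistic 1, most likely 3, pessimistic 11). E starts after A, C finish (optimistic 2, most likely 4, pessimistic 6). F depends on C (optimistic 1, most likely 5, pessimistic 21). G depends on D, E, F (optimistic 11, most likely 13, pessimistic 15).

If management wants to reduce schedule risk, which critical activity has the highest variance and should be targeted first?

te_A = (7 + 4·10 + 25)/6 = 72/6 = 12; σ²_A = ((25−7)/6)² = 9.000
te_B = (1 + 4·2 + 3)/6 = 12/6 = 2; σ²_B = ((3−1)/6)² = 0.111
te_C = (8 + 4·12 + 16)/6 = 72/6 = 12; σ²_C = ((16−8)/6)² = 1.778
te_D = (1 + 4·3 + 11)/6 = 24/6 = 4; σ²_D = ((11−1)/6)² = 2.778
te_E = (2 + 4·4 + 6)/6 = 24/6 = 4; σ²_E = ((6−2)/6)² = 0.444
te_F = (1 + 4·5 + 21)/6 = 42/6 = 7; σ²_F = ((21−1)/6)² = 11.111
te_G = (11 + 4·13 + 15)/6 = 78/6 = 13; σ²_G = ((15−11)/6)² = 0.444

Forward pass:
ES_A = 0; EF_A = 12
ES_B = 0; EF_B = 2
ES_C = 0; EF_C = 12
ES_D = 2; EF_D = 2+4 = 6
ES_E = max(EF_A=12, EF_C=12) = 12; EF_E = 12+4 = 16
ES_F = 12; EF_F = 12+7 = 19
ES_G = max(EF_D=6, EF_E=16, EF_F=19) = 19; EF_G = 19+13 = 32
Expected project duration μ = 32 weeks. Critical path: C → F → G.

Variances on critical path: σ²_C=1.778, σ²_F=11.111, σ²_G=0.444.
Largest is σ²_F = 11.111.

F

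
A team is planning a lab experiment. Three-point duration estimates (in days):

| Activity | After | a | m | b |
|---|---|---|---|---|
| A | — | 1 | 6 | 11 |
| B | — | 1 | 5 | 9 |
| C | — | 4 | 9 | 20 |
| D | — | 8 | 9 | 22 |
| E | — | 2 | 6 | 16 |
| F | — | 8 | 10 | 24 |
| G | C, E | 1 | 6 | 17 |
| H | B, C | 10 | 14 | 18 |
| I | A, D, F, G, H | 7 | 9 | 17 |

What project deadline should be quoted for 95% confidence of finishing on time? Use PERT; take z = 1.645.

te_A = (1 + 4·6 + 11)/6 = 36/6 = 6; σ²_A = ((11−1)/6)² = 2.778
te_B = (1 + 4·5 + 9)/6 = 30/6 = 5; σ²_B = ((9−1)/6)² = 1.778
te_C = (4 + 4·9 + 20)/6 = 60/6 = 10; σ²_C = ((20−4)/6)² = 7.111
te_D = (8 + 4·9 + 22)/6 = 66/6 = 11; σ²_D = ((22−8)/6)² = 5.444
te_E = (2 + 4·6 + 16)/6 = 42/6 = 7; σ²_E = ((16−2)/6)² = 5.444
te_F = (8 + 4·10 + 24)/6 = 72/6 = 12; σ²_F = ((24−8)/6)² = 7.111
te_G = (1 + 4·6 + 17)/6 = 42/6 = 7; σ²_G = ((17−1)/6)² = 7.111
te_H = (10 + 4·14 + 18)/6 = 84/6 = 14; σ²_H = ((18−10)/6)² = 1.778
te_I = (7 + 4·9 + 17)/6 = 60/6 = 10; σ²_I = ((17−7)/6)² = 2.778

Forward pass:
ES_A = 0; EF_A = 6
ES_B = 0; EF_B = 5
ES_C = 0; EF_C = 10
ES_D = 0; EF_D = 11
ES_E = 0; EF_E = 7
ES_F = 0; EF_F = 12
ES_G = max(EF_C=10, EF_E=7) = 10; EF_G = 10+7 = 17
ES_H = max(EF_B=5, EF_C=10) = 10; EF_H = 10+14 = 24
ES_I = max(EF_A=6, EF_D=11, EF_F=12, EF_G=17, EF_H=24) = 24; EF_I = 24+10 = 34
Expected project duration μ = 34 days. Critical path: C → H → I.

Variance along critical path = 7.111 + 1.778 + 2.778 = 11.667; σ = 3.416 days.
D = μ + z·σ = 34 + 1.645·3.416 = 39.6 days

39.6 days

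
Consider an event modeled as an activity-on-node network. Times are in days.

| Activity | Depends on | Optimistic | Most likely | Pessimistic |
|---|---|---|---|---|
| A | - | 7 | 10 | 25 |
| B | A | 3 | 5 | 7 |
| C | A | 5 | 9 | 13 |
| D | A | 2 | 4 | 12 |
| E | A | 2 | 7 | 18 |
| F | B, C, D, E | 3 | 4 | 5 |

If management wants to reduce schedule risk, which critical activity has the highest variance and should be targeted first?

te_A = (7 + 4·10 + 25)/6 = 72/6 = 12; σ²_A = ((25−7)/6)² = 9.000
te_B = (3 + 4·5 + 7)/6 = 30/6 = 5; σ²_B = ((7−3)/6)² = 0.444
te_C = (5 + 4·9 + 13)/6 = 54/6 = 9; σ²_C = ((13−5)/6)² = 1.778
te_D = (2 + 4·4 + 12)/6 = 30/6 = 5; σ²_D = ((12−2)/6)² = 2.778
te_E = (2 + 4·7 + 18)/6 = 48/6 = 8; σ²_E = ((18−2)/6)² = 7.111
te_F = (3 + 4·4 + 5)/6 = 24/6 = 4; σ²_F = ((5−3)/6)² = 0.111

Forward pass:
ES_A = 0; EF_A = 12
ES_B = 12; EF_B = 12+5 = 17
ES_C = 12; EF_C = 12+9 = 21
ES_D = 12; EF_D = 12+5 = 17
ES_E = 12; EF_E = 12+8 = 20
ES_F = max(EF_B=17, EF_C=21, EF_D=17, EF_E=20) = 21; EF_F = 21+4 = 25
Expected project duration μ = 25 days. Critical path: A → C → F.

Variances on critical path: σ²_A=9.000, σ²_C=1.778, σ²_F=0.111.
Largest is σ²_A = 9.000.

A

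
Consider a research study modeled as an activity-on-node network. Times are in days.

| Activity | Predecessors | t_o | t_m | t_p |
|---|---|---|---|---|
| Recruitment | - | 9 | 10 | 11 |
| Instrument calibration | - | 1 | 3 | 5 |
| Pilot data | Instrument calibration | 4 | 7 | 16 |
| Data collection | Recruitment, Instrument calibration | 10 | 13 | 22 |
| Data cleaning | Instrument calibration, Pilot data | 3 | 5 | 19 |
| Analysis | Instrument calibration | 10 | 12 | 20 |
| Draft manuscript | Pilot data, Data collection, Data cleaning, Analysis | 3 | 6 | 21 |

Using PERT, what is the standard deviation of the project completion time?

3.62 days

te_Recruitment = (9 + 4·10 + 11)/6 = 60/6 = 10; σ²_Recruitment = ((11−9)/6)² = 0.111
te_Instrument calibration = (1 + 4·3 + 5)/6 = 18/6 = 3; σ²_Instrument calibration = ((5−1)/6)² = 0.444
te_Pilot data = (4 + 4·7 + 16)/6 = 48/6 = 8; σ²_Pilot data = ((16−4)/6)² = 4.000
te_Data collection = (10 + 4·13 + 22)/6 = 84/6 = 14; σ²_Data collection = ((22−10)/6)² = 4.000
te_Data cleaning = (3 + 4·5 + 19)/6 = 42/6 = 7; σ²_Data cleaning = ((19−3)/6)² = 7.111
te_Analysis = (10 + 4·12 + 20)/6 = 78/6 = 13; σ²_Analysis = ((20−10)/6)² = 2.778
te_Draft manuscript = (3 + 4·6 + 21)/6 = 48/6 = 8; σ²_Draft manuscript = ((21−3)/6)² = 9.000

Forward pass:
ES_Recruitment = 0; EF_Recruitment = 10
ES_Instrument calibration = 0; EF_Instrument calibration = 3
ES_Pilot data = 3; EF_Pilot data = 3+8 = 11
ES_Data collection = max(EF_Recruitment=10, EF_Instrument calibration=3) = 10; EF_Data collection = 10+14 = 24
ES_Data cleaning = max(EF_Instrument calibration=3, EF_Pilot data=11) = 11; EF_Data cleaning = 11+7 = 18
ES_Analysis = 3; EF_Analysis = 3+13 = 16
ES_Draft manuscript = max(EF_Pilot data=11, EF_Data collection=24, EF_Data cleaning=18, EF_Analysis=16) = 24; EF_Draft manuscript = 24+8 = 32
Expected project duration μ = 32 days. Critical path: Recruitment → Data collection → Draft manuscript.

Variance along critical path = 0.111 + 4.000 + 9.000 = 13.111
σ = √13.111 = 3.621 days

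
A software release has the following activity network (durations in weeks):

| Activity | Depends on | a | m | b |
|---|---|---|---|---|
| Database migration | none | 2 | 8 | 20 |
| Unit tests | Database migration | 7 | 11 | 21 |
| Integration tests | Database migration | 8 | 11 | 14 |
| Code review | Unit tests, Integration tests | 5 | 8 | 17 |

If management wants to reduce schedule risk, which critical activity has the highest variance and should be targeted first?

Database migration

te_Database migration = (2 + 4·8 + 20)/6 = 54/6 = 9; σ²_Database migration = ((20−2)/6)² = 9.000
te_Unit tests = (7 + 4·11 + 21)/6 = 72/6 = 12; σ²_Unit tests = ((21−7)/6)² = 5.444
te_Integration tests = (8 + 4·11 + 14)/6 = 66/6 = 11; σ²_Integration tests = ((14−8)/6)² = 1.000
te_Code review = (5 + 4·8 + 17)/6 = 54/6 = 9; σ²_Code review = ((17−5)/6)² = 4.000

Forward pass:
ES_Database migration = 0; EF_Database migration = 9
ES_Unit tests = 9; EF_Unit tests = 9+12 = 21
ES_Integration tests = 9; EF_Integration tests = 9+11 = 20
ES_Code review = max(EF_Unit tests=21, EF_Integration tests=20) = 21; EF_Code review = 21+9 = 30
Expected project duration μ = 30 weeks. Critical path: Database migration → Unit tests → Code review.

Variances on critical path: σ²_Database migration=9.000, σ²_Unit tests=5.444, σ²_Code review=4.000.
Largest is σ²_Database migration = 9.000.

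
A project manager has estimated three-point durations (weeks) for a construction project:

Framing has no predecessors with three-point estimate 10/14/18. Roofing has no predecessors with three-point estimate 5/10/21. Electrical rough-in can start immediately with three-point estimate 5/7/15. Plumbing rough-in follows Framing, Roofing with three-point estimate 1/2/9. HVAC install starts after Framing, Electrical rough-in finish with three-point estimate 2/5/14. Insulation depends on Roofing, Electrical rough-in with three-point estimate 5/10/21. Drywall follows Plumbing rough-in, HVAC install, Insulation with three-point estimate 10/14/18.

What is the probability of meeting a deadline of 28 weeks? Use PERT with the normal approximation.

te_Framing = (10 + 4·14 + 18)/6 = 84/6 = 14; σ²_Framing = ((18−10)/6)² = 1.778
te_Roofing = (5 + 4·10 + 21)/6 = 66/6 = 11; σ²_Roofing = ((21−5)/6)² = 7.111
te_Electrical rough-in = (5 + 4·7 + 15)/6 = 48/6 = 8; σ²_Electrical rough-in = ((15−5)/6)² = 2.778
te_Plumbing rough-in = (1 + 4·2 + 9)/6 = 18/6 = 3; σ²_Plumbing rough-in = ((9−1)/6)² = 1.778
te_HVAC install = (2 + 4·5 + 14)/6 = 36/6 = 6; σ²_HVAC install = ((14−2)/6)² = 4.000
te_Insulation = (5 + 4·10 + 21)/6 = 66/6 = 11; σ²_Insulation = ((21−5)/6)² = 7.111
te_Drywall = (10 + 4·14 + 18)/6 = 84/6 = 14; σ²_Drywall = ((18−10)/6)² = 1.778

Forward pass:
ES_Framing = 0; EF_Framing = 14
ES_Roofing = 0; EF_Roofing = 11
ES_Electrical rough-in = 0; EF_Electrical rough-in = 8
ES_Plumbing rough-in = max(EF_Framing=14, EF_Roofing=11) = 14; EF_Plumbing rough-in = 14+3 = 17
ES_HVAC install = max(EF_Framing=14, EF_Electrical rough-in=8) = 14; EF_HVAC install = 14+6 = 20
ES_Insulation = max(EF_Roofing=11, EF_Electrical rough-in=8) = 11; EF_Insulation = 11+11 = 22
ES_Drywall = max(EF_Plumbing rough-in=17, EF_HVAC install=20, EF_Insulation=22) = 22; EF_Drywall = 22+14 = 36
Expected project duration μ = 36 weeks. Critical path: Roofing → Insulation → Drywall.

Variance along critical path = 7.111 + 7.111 + 1.778 = 16.000; σ = √16.000 = 4.000 weeks.
Z = (28 − 36) / 4.000 = -2.000
P(T ≤ 28) = Φ(-2.000) ≈ 0.023

0.023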